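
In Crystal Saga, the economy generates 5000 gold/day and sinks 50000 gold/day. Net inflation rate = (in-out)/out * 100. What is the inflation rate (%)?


Net gold = 5000 - 50000 = -45000
Inflation rate = net / sunk * 100 = -45000 / 50000 * 100
= -0.9 * 100
= -90.00%

-90.00%


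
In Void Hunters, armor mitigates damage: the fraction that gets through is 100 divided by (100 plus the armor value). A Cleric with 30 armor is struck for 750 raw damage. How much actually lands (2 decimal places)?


actual = 750 * 100 / (100 + 30)
= 750 * 100 / 130
= 75000 / 130
= 576.92

576.92 damage


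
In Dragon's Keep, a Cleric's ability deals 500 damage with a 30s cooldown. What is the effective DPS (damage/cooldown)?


DPS = damage / cooldown
= 500 / 30
= 16.67

16.67 DPS


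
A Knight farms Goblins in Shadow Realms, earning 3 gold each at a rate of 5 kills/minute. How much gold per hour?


Gold per minute = 3 * 5 = 15
Gold per hour = 15 * 60 = 900

900 gold/hour


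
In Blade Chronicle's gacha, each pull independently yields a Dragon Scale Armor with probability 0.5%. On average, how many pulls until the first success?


Expected pulls for a geometric distribution = 1/p = 100 / rate%
= 100 / 0.5
= 200.0

200.0 pulls


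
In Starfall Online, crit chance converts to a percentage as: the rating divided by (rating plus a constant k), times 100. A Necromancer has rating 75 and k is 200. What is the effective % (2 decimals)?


effective% = rating / (rating + k) * 100
= 75 / (75 + 200) * 100
= 75 / 275 * 100
= 0.272727 * 100
= 27.27%

27.27%


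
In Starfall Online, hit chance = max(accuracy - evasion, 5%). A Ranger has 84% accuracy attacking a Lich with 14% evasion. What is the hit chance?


accuracy - evasion = 84 - 14 = 70
Apply floor: max(70, 5) = 70
Hit chance = 70%

70%


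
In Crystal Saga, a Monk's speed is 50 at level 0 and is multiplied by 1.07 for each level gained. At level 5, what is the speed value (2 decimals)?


value = base * growth^level
= 50 * 1.07^5
= 50 * 1.402552
= 70.13

70.13 speed


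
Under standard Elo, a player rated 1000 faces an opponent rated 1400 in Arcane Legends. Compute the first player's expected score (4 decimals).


Elo expected score: Ea = 1/(1 + 10^((Rb-Ra)/400))
Rb - Ra = 1400 - 1000 = 400
(Rb-Ra)/400 = 400/400 = 1.0
10^1.0 = 10.0
Ea = 1/(1 + 10.0) = 1/11.0 = 0.0909

0.0909


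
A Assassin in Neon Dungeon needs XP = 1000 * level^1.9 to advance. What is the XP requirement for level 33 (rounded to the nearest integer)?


XP = 1000 * level^1.9
Substitute level = 33:
XP = 1000 * 33^1.9
= 1000 * 767.6734
= 767673

767673 XP


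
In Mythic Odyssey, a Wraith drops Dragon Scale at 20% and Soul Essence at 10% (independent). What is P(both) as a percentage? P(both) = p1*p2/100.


For independent events, P(both) = P(A) * P(B)
= 20% * 10%
= 200 / 100 %
= 2.0%

2.0%


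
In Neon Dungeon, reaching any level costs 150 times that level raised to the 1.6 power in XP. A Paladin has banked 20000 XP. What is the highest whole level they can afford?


XP = 150 * level^1.6, so level = (XP / 150)^(1/1.6)
= (20000 / 150)^(1/1.6)
= 133.3333^0.625
= 21.2856
Floor: level = 21

level 21


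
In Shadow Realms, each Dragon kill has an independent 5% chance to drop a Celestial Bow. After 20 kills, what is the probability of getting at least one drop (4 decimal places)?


P(at least one) = 1 - P(none) = 1 - (1-p)^n
p = 5/100 = 0.05
1 - p = 0.95
(1 - p)^20 = 0.95^20 = 0.358486
P(at least one) = 1 - 0.358486 = 0.6415

0.6415


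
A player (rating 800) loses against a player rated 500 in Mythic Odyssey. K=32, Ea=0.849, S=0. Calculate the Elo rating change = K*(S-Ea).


Elo update: delta = K * (S - Ea), where S = 0 (loses)
S - Ea = 0 - 0.849 = -0.849
Rating change = 32 * -0.849
= -27.17

-27.17 rating points


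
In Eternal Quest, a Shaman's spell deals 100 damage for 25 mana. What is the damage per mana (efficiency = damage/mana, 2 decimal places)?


Efficiency = damage / mana
= 100 / 25
= 4.00

4.00 dmg/mana


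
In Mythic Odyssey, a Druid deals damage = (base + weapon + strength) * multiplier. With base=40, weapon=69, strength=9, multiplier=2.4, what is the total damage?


Sum base + weapon + str = 40 + 69 + 9 = 118
Multiply by 2.4:
118 * 2.4 = 283.2

283.2 damage


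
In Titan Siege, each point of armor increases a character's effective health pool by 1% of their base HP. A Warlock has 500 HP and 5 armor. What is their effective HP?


EHP = 500 * (1 + 5/100)
= 500 * (1 + 0.05)
= 500 * 1.05
= 525.0

525.0 EHP


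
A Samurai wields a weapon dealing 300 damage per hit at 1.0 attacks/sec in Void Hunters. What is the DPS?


DPS = damage * attack_speed
= 300 * 1.0
= 300.0

300.0 DPS


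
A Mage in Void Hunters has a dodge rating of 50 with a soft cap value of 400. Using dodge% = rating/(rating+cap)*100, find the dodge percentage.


dodge% = 50 / (50 + 400) * 100
= 50 / 450 * 100
= 0.111111 * 100
= 11.11%

11.11%


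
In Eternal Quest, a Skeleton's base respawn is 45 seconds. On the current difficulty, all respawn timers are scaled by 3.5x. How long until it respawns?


Respawn time = base * multiplier
= 45 * 3.5
= 157.5 seconds

157.5 seconds


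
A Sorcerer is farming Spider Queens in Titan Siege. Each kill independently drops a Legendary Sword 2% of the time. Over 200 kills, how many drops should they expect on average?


Expected drops = kills * (drop_rate / 100)
= 200 * (2 / 100)
= 200 * 0.02
= 4.0

4.0 drops


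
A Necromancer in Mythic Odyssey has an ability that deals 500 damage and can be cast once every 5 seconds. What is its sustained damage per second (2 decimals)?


DPS = damage / cooldown
= 500 / 5
= 100.00

100.00 DPS


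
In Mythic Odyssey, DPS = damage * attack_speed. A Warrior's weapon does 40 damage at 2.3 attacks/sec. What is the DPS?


DPS = damage * attack_speed
= 40 * 2.3
= 92.0

92.0 DPS


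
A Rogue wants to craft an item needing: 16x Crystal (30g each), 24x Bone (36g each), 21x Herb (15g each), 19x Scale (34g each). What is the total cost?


Cost breakdown:
  Crystal: 16 * 30 = 480
  Bone: 24 * 36 = 864
  Herb: 21 * 15 = 315
  Scale: 19 * 34 = 646
Total = 480 + 864 + 315 + 646 = 2305

2305 gold


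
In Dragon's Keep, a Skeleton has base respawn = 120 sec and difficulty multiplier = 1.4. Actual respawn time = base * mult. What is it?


Respawn time = base * multiplier
= 120 * 1.4
= 168.0 seconds

168.0 seconds


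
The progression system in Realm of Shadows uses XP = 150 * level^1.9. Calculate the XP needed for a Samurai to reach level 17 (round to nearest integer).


XP = 150 * level^1.9
Substitute level = 17:
XP = 150 * 17^1.9
= 150 * 217.6973
= 32655

32655 XP


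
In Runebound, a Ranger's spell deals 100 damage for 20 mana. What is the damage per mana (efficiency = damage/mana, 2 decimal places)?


Efficiency = damage / mana
= 100 / 20
= 5.00

5.00 dmg/mana


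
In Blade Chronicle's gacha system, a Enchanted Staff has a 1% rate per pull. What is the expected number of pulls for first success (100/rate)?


Expected pulls for a geometric distribution = 1/p = 100 / rate%
= 100 / 1
= 100.0

100.0 pulls


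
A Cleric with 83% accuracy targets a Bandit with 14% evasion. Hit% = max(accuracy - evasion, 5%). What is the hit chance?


accuracy - evasion = 83 - 14 = 69
Apply floor: max(69, 5) = 69
Hit chance = 69%

69%


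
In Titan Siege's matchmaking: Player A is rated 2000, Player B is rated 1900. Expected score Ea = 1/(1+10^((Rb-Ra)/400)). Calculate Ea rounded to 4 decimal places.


Elo expected score: Ea = 1/(1 + 10^((Rb-Ra)/400))
Rb - Ra = 1900 - 2000 = -100
(Rb-Ra)/400 = -100/400 = -0.25
10^-0.25 = 0.562341
Ea = 1/(1 + 0.562341) = 1/1.562341 = 0.6401

0.6401


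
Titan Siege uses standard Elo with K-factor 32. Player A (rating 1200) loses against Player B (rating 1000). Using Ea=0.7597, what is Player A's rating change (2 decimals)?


Elo update: delta = K * (S - Ea), where S = 0 (loses)
S - Ea = 0 - 0.7597 = -0.7597
Rating change = 32 * -0.7597
= -24.31

-24.31 rating points


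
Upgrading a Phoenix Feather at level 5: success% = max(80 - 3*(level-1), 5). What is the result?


raw_rate = 80 - 3 * (5 - 1)
= 80 - 3 * 4
= 80 - 12
= 68
Apply floor: max(68, 5) = 68%

68%


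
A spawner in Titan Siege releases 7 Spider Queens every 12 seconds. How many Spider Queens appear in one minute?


Spawns per minute = count * (60 / interval)
= 7 * (60 / 12)
= 7 * 5.0
= 35.0

35.0 per minute


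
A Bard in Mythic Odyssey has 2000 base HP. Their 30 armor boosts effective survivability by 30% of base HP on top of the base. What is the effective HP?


EHP = 2000 * (1 + 30/100)
= 2000 * (1 + 0.3)
= 2000 * 1.3
= 2600.0

2600.0 EHP


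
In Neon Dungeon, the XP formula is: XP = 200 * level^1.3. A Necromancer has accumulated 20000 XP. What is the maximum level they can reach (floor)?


XP = 200 * level^1.3, so level = (XP / 200)^(1/1.3)
= (20000 / 200)^(1/1.3)
= 100.0^0.7692
= 34.5511
Floor: level = 34

level 34


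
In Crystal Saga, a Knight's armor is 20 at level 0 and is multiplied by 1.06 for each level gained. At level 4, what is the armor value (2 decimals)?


value = base * growth^level
= 20 * 1.06^4
= 20 * 1.262477
= 25.25

25.25 armor


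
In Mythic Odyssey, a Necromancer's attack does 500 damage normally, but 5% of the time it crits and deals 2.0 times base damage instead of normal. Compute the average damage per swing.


E[dmg] = base * (1 + crit_chance * (crit_mult - 1))
cc as decimal = 5/100 = 0.05
cm - 1 = 2.0 - 1 = 1.0
Bonus factor = 0.05 * 1.0 = 0.05
Total multiplier = 1 + 0.05 = 1.05
Expected damage = 500 * 1.05 = 525.00

525.00 damage


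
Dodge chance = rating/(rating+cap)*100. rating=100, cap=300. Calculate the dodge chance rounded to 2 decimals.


dodge% = 100 / (100 + 300) * 100
= 100 / 400 * 100
= 0.25 * 100
= 25.00%

25.00%


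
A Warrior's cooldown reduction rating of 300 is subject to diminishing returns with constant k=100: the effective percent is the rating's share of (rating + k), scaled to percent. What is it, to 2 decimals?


effective% = rating / (rating + k) * 100
= 300 / (300 + 100) * 100
= 300 / 400 * 100
= 0.75 * 100
= 75.00%

75.00%


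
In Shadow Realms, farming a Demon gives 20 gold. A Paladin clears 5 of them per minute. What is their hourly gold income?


Gold per minute = 20 * 5 = 100
Gold per hour = 100 * 60 = 6000

6000 gold/hour


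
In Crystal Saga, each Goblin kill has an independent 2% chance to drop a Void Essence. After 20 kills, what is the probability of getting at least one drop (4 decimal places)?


P(at least one) = 1 - P(none) = 1 - (1-p)^n
p = 2/100 = 0.02
1 - p = 0.98
(1 - p)^20 = 0.98^20 = 0.667608
P(at least one) = 1 - 0.667608 = 0.3324

0.3324


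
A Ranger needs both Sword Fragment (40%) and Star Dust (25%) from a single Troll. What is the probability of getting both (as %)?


For independent events, P(both) = P(A) * P(B)
= 40% * 25%
= 1000 / 100 %
= 10.0%

10.0%


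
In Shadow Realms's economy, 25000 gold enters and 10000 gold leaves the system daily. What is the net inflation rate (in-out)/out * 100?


Net gold = 25000 - 10000 = 15000
Inflation rate = net / sunk * 100 = 15000 / 10000 * 100
= 1.5 * 100
= 150.00%

150.00%


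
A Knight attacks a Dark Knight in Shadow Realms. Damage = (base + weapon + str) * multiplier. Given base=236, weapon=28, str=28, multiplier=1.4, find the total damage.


Sum base + weapon + str = 236 + 28 + 28 = 292
Multiply by 1.4:
292 * 1.4 = 408.8

408.8 damage


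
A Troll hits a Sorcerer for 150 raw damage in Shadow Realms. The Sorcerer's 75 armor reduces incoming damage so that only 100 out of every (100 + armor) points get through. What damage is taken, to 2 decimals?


actual = 150 * 100 / (100 + 75)
= 150 * 100 / 175
= 15000 / 175
= 85.71

85.71 damage


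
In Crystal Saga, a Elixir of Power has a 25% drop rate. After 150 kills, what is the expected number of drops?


Expected drops = kills * (drop_rate / 100)
= 150 * (25 / 100)
= 150 * 0.25
= 37.5

37.5 drops


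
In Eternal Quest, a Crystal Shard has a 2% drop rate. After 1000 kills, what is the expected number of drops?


Expected drops = kills * (drop_rate / 100)
= 1000 * (2 / 100)
= 1000 * 0.02
= 20.0

20.0 drops


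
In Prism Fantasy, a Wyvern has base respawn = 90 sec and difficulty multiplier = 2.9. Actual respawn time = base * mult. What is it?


Respawn time = base * multiplier
= 90 * 2.9
= 261.0 seconds

261.0 seconds


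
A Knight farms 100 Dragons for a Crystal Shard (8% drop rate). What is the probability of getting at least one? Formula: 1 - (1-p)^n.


P(at least one) = 1 - P(none) = 1 - (1-p)^n
p = 8/100 = 0.08
1 - p = 0.92
(1 - p)^100 = 0.92^100 = 0.000239
P(at least one) = 1 - 0.000239 = 0.9998

0.9998


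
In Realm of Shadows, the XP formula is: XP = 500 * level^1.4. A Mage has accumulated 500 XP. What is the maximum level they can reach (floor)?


XP = 500 * level^1.4, so level = (XP / 500)^(1/1.4)
= (500 / 500)^(1/1.4)
= 1.0^0.7143
= 1.0
Floor: level = 1

level 1


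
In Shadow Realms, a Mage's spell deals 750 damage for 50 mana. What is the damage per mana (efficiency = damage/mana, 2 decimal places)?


Efficiency = damage / mana
= 750 / 50
= 15.00

15.00 dmg/mana


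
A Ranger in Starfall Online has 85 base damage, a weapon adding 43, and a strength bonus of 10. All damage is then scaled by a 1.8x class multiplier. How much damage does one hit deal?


Sum base + weapon + str = 85 + 43 + 10 = 138
Multiply by 1.8:
138 * 1.8 = 248.4

248.4 damage


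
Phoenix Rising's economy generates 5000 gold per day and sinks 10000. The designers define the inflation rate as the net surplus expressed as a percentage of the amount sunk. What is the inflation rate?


Net gold = 5000 - 10000 = -5000
Inflation rate = net / sunk * 100 = -5000 / 10000 * 100
= -0.5 * 100
= -50.00%

-50.00%


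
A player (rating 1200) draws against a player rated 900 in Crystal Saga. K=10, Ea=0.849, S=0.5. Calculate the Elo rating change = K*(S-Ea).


Elo update: delta = K * (S - Ea), where S = 0.5 (draws)
S - Ea = 0.5 - 0.849 = -0.349
Rating change = 10 * -0.349
= -3.49

-3.49 rating points


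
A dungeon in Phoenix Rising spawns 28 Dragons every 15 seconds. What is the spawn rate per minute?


Spawns per minute = count * (60 / interval)
= 28 * (60 / 15)
= 28 * 4.0
= 112.0

112.0 per minute


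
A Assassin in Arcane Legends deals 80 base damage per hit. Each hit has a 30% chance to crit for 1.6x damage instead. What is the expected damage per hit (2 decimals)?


E[dmg] = base * (1 + crit_chance * (crit_mult - 1))
cc as decimal = 30/100 = 0.3
cm - 1 = 1.6 - 1 = 0.6
Bonus factor = 0.3 * 0.6 = 0.18
Total multiplier = 1 + 0.18 = 1.18
Expected damage = 80 * 1.18 = 94.40

94.40 damage


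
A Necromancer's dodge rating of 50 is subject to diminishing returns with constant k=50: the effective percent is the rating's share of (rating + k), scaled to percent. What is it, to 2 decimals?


effective% = rating / (rating + k) * 100
= 50 / (50 + 50) * 100
= 50 / 100 * 100
= 0.5 * 100
= 50.00%

50.00%


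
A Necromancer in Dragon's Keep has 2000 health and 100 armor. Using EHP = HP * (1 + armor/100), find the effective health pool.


EHP = 2000 * (1 + 100/100)
= 2000 * (1 + 1.0)
= 2000 * 2.0
= 4000.0

4000.0 EHP


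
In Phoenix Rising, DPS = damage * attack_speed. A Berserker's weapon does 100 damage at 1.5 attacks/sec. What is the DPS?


DPS = damage * attack_speed
= 100 * 1.5
= 150.0

150.0 DPS


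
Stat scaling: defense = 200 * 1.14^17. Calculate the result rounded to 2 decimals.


value = base * growth^level
= 200 * 1.14^17
= 200 * 9.276464
= 1855.29

1855.29 defense


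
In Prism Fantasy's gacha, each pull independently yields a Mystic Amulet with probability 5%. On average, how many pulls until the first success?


Expected pulls for a geometric distribution = 1/p = 100 / rate%
= 100 / 5
= 20.0

20.0 pulls


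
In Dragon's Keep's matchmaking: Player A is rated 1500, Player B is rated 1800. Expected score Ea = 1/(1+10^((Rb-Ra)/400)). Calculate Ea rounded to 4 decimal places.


Elo expected score: Ea = 1/(1 + 10^((Rb-Ra)/400))
Rb - Ra = 1800 - 1500 = 300
(Rb-Ra)/400 = 300/400 = 0.75
10^0.75 = 5.623413
Ea = 1/(1 + 5.623413) = 1/6.623413 = 0.1510

0.1510


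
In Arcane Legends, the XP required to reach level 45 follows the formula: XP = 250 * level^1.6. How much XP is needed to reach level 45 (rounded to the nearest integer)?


XP = 250 * level^1.6
Substitute level = 45:
XP = 250 * 45^1.6
= 250 * 441.7128
= 110428

110428 XP


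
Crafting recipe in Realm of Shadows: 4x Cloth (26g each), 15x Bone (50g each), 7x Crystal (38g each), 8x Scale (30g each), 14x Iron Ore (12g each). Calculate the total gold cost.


Cost breakdown:
  Cloth: 4 * 26 = 104
  Bone: 15 * 50 = 750
  Crystal: 7 * 38 = 266
  Scale: 8 * 30 = 240
  Iron Ore: 14 * 12 = 168
Total = 104 + 750 + 266 + 240 + 168 = 1528

1528 gold


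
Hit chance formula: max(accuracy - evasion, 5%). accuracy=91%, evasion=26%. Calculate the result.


accuracy - evasion = 91 - 26 = 65
Apply floor: max(65, 5) = 65
Hit chance = 65%

65%


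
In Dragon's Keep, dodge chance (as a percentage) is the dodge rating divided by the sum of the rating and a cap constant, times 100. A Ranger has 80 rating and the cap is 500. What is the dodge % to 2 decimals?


dodge% = 80 / (80 + 500) * 100
= 80 / 580 * 100
= 0.137931 * 100
= 13.79%

13.79%


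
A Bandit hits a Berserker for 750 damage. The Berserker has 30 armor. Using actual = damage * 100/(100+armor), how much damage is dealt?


actual = 750 * 100 / (100 + 30)
= 750 * 100 / 130
= 75000 / 130
= 576.92

576.92 damage


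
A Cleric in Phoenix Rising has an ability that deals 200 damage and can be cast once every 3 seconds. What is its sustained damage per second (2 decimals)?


DPS = damage / cooldown
= 200 / 3
= 66.67

66.67 DPS


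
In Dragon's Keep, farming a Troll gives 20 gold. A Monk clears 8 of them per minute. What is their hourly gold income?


Gold per minute = 20 * 8 = 160
Gold per hour = 160 * 60 = 9600

9600 gold/hour


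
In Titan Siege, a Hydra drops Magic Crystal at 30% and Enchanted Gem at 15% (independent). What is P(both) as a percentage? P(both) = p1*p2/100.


For independent events, P(both) = P(A) * P(B)
= 30% * 15%
= 450 / 100 %
= 4.5%

4.5%


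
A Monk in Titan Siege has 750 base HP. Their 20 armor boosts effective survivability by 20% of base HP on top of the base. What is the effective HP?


EHP = 750 * (1 + 20/100)
= 750 * (1 + 0.2)
= 750 * 1.2
= 900.0

900.0 EHP


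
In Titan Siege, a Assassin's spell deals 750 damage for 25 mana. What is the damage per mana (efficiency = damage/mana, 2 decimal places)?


Efficiency = damage / mana
= 750 / 25
= 30.00

30.00 dmg/mana


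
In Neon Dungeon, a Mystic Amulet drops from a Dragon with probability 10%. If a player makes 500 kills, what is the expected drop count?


Expected drops = kills * (drop_rate / 100)
= 500 * (10 / 100)
= 500 * 0.1
= 50.0

50.0 drops


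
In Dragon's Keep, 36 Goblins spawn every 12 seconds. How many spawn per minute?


Spawns per minute = count * (60 / interval)
= 36 * (60 / 12)
= 36 * 5.0
= 180.0

180.0 per minute


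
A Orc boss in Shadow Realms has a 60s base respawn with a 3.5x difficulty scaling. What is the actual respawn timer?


Respawn time = base * multiplier
= 60 * 3.5
= 210.0 seconds

210.0 seconds


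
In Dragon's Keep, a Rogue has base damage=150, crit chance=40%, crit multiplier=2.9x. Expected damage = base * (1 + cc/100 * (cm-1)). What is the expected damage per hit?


E[dmg] = base * (1 + crit_chance * (crit_mult - 1))
cc as decimal = 40/100 = 0.4
cm - 1 = 2.9 - 1 = 1.9
Bonus factor = 0.4 * 1.9 = 0.76
Total multiplier = 1 + 0.76 = 1.76
Expected damage = 150 * 1.76 = 264.00

264.00 damage


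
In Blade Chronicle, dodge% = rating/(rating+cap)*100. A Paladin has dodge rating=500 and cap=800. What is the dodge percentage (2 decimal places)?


dodge% = 500 / (500 + 800) * 100
= 500 / 1300 * 100
= 0.384615 * 100
= 38.46%

38.46%


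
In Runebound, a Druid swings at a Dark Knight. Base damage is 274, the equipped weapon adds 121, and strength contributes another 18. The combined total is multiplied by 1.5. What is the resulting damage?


Sum base + weapon + str = 274 + 121 + 18 = 413
Multiply by 1.5:
413 * 1.5 = 619.5

619.5 damage


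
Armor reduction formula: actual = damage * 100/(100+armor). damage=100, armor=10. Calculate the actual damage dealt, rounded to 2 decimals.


actual = 100 * 100 / (100 + 10)
= 100 * 100 / 110
= 10000 / 110
= 90.91

90.91 damage


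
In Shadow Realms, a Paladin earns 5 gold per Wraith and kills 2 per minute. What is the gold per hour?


Gold per minute = 5 * 2 = 10
Gold per hour = 10 * 60 = 600

600 gold/hour


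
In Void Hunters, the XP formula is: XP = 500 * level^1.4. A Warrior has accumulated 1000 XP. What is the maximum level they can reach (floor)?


XP = 500 * level^1.4, so level = (XP / 500)^(1/1.4)
= (1000 / 500)^(1/1.4)
= 2.0^0.7143
= 1.6407
Floor: level = 1

level 1


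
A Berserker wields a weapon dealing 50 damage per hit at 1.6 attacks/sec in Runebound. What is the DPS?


DPS = damage * attack_speed
= 50 * 1.6
= 80.0

80.0 DPS


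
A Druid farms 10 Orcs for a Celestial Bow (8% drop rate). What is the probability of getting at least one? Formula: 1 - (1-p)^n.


P(at least one) = 1 - P(none) = 1 - (1-p)^n
p = 8/100 = 0.08
1 - p = 0.92
(1 - p)^10 = 0.92^10 = 0.434388
P(at least one) = 1 - 0.434388 = 0.5656

0.5656


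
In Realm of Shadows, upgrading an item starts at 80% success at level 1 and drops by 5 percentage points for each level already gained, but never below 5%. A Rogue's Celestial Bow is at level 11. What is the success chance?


raw_rate = 80 - 5 * (11 - 1)
= 80 - 5 * 10
= 80 - 50
= 30
Apply floor: max(30, 5) = 30%

30%


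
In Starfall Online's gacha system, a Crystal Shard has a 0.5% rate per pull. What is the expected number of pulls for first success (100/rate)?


Expected pulls for a geometric distribution = 1/p = 100 / rate%
= 100 / 0.5
= 200.0

200.0 pulls


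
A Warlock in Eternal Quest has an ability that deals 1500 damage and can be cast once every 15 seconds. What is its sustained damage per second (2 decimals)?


DPS = damage / cooldown
= 1500 / 15
= 100.00

100.00 DPS


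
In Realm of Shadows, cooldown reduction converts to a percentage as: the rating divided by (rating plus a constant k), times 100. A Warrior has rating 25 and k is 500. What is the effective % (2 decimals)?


effective% = rating / (rating + k) * 100
= 25 / (25 + 500) * 100
= 25 / 525 * 100
= 0.047619 * 100
= 4.76%

4.76%


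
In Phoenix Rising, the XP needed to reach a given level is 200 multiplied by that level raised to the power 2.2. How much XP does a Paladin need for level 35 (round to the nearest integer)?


XP = 200 * level^2.2
Substitute level = 35:
XP = 200 * 35^2.2
= 200 * 2494.3058
= 498861

498861 XP


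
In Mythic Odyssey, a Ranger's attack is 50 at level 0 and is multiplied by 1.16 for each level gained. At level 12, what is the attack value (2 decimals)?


value = base * growth^level
= 50 * 1.16^12
= 50 * 5.936027
= 296.80

296.80 attack


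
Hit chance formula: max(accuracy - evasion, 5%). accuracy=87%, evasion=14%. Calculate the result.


accuracy - evasion = 87 - 14 = 73
Apply floor: max(73, 5) = 73
Hit chance = 73%

73%


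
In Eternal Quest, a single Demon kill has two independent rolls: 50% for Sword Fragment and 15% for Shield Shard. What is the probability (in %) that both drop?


For independent events, P(both) = P(A) * P(B)
= 50% * 15%
= 750 / 100 %
= 7.5%

7.5%


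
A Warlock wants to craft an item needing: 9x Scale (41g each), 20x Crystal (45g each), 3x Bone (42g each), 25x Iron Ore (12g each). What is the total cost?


Cost breakdown:
  Scale: 9 * 41 = 369
  Crystal: 20 * 45 = 900
  Bone: 3 * 42 = 126
  Iron Ore: 25 * 12 = 300
Total = 369 + 900 + 126 + 300 = 1695

1695 gold


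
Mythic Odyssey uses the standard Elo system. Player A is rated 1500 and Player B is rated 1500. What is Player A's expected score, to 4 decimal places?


Elo expected score: Ea = 1/(1 + 10^((Rb-Ra)/400))
Rb - Ra = 1500 - 1500 = 0
(Rb-Ra)/400 = 0/400 = 0.0
10^0.0 = 1.0
Ea = 1/(1 + 1.0) = 1/2.0 = 0.5000

0.5000


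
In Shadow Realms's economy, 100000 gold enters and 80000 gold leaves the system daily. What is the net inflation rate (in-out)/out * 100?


Net gold = 100000 - 80000 = 20000
Inflation rate = net / sunk * 100 = 20000 / 80000 * 100
= 0.25 * 100
= 25.00%

25.00%


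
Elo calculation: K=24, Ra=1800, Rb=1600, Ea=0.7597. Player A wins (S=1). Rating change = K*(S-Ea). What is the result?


Elo update: delta = K * (S - Ea), where S = 1 (wins)
S - Ea = 1 - 0.7597 = 0.2403
Rating change = 24 * 0.2403
= 5.77

5.77 rating points


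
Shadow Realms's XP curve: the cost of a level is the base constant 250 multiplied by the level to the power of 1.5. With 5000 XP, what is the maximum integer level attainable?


XP = 250 * level^1.5, so level = (XP / 250)^(1/1.5)
= (5000 / 250)^(1/1.5)
= 20.0^0.6667
= 7.3681
Floor: level = 7

level 7


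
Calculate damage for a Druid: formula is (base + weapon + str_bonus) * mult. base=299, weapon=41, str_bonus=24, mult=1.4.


Sum base + weapon + str = 299 + 41 + 24 = 364
Multiply by 1.4:
364 * 1.4 = 509.6

509.6 damage


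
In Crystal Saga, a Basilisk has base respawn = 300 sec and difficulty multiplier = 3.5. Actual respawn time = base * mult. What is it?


Respawn time = base * multiplier
= 300 * 3.5
= 1050.0 seconds

1050.0 seconds


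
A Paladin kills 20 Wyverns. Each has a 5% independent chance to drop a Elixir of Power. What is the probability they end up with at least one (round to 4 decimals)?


P(at least one) = 1 - P(none) = 1 - (1-p)^n
p = 5/100 = 0.05
1 - p = 0.95
(1 - p)^20 = 0.95^20 = 0.358486
P(at least one) = 1 - 0.358486 = 0.6415

0.6415


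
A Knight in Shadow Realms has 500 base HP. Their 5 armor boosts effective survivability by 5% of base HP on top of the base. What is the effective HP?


EHP = 500 * (1 + 5/100)
= 500 * (1 + 0.05)
= 500 * 1.05
= 525.0

525.0 EHP


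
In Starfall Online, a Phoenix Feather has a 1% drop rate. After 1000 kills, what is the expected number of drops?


Expected drops = kills * (drop_rate / 100)
= 1000 * (1 / 100)
= 1000 * 0.01
= 10.0

10.0 drops


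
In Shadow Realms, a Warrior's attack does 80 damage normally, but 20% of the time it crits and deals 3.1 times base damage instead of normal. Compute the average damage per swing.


E[dmg] = base * (1 + crit_chance * (crit_mult - 1))
cc as decimal = 20/100 = 0.2
cm - 1 = 3.1 - 1 = 2.1
Bonus factor = 0.2 * 2.1 = 0.42
Total multiplier = 1 + 0.42 = 1.42
Expected damage = 80 * 1.42 = 113.60

113.60 damage


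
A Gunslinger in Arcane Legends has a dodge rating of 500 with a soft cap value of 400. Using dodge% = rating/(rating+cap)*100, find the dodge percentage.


dodge% = 500 / (500 + 400) * 100
= 500 / 900 * 100
= 0.555556 * 100
= 55.56%

55.56%


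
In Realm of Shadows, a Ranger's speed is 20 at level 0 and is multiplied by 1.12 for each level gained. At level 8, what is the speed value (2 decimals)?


value = base * growth^level
= 20 * 1.12^8
= 20 * 2.475963
= 49.52

49.52 speed


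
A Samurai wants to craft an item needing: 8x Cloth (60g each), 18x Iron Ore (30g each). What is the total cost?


Cost breakdown:
  Cloth: 8 * 60 = 480
  Iron Ore: 18 * 30 = 540
Total = 480 + 540 = 1020

1020 gold


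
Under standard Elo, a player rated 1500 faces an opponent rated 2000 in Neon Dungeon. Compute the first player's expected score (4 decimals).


Elo expected score: Ea = 1/(1 + 10^((Rb-Ra)/400))
Rb - Ra = 2000 - 1500 = 500
(Rb-Ra)/400 = 500/400 = 1.25
10^1.25 = 17.782794
Ea = 1/(1 + 17.782794) = 1/18.782794 = 0.0532

0.0532


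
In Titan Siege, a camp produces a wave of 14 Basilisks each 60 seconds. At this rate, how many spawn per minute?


Spawns per minute = count * (60 / interval)
= 14 * (60 / 60)
= 14 * 1.0
= 14.0

14.0 per minute


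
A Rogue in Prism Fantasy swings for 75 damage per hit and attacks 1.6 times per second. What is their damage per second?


DPS = damage * attack_speed
= 75 * 1.6
= 120.0

120.0 DPS


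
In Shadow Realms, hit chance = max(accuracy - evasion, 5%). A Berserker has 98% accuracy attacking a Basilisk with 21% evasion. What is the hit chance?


accuracy - evasion = 98 - 21 = 77
Apply floor: max(77, 5) = 77
Hit chance = 77%

77%


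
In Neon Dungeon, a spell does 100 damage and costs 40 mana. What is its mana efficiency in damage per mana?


Efficiency = damage / mana
= 100 / 40
= 2.50

2.50 dmg/mana


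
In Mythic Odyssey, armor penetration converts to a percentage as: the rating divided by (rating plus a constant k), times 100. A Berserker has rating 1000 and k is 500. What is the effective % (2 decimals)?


effective% = rating / (rating + k) * 100
= 1000 / (1000 + 500) * 100
= 1000 / 1500 * 100
= 0.666667 * 100
= 66.67%

66.67%


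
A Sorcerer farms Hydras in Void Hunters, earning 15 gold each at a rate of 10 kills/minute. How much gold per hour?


Gold per minute = 15 * 10 = 150
Gold per hour = 150 * 60 = 9000

9000 gold/hour


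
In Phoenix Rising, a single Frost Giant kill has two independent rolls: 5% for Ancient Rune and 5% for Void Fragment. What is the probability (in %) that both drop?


For independent events, P(both) = P(A) * P(B)
= 5% * 5%
= 25 / 100 %
= 0.25%

0.25%


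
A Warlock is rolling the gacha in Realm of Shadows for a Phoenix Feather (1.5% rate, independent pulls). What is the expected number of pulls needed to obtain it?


Expected pulls for a geometric distribution = 1/p = 100 / rate%
= 100 / 1.5
= 66.67

66.67 pulls


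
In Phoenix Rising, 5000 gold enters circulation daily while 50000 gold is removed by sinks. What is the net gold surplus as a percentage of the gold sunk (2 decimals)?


Net gold = 5000 - 50000 = -45000
Inflation rate = net / sunk * 100 = -45000 / 50000 * 100
= -0.9 * 100
= -90.00%

-90.00%


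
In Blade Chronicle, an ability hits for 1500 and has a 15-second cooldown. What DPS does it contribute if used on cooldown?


DPS = damage / cooldown
= 1500 / 15
= 100.00

100.00 DPS


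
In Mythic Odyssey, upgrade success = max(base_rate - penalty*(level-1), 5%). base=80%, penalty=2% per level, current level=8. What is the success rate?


raw_rate = 80 - 2 * (8 - 1)
= 80 - 2 * 7
= 80 - 14
= 66
Apply floor: max(66, 5) = 66%

66%


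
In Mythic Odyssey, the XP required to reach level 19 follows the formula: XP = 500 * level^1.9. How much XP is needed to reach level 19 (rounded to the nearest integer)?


XP = 500 * level^1.9
Substitute level = 19:
XP = 500 * 19^1.9
= 500 * 268.9254
= 134463

134463 XP


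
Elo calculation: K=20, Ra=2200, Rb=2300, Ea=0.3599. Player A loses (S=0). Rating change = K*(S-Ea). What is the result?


Elo update: delta = K * (S - Ea), where S = 0 (loses)
S - Ea = 0 - 0.3599 = -0.3599
Rating change = 20 * -0.3599
= -7.20

-7.20 rating points


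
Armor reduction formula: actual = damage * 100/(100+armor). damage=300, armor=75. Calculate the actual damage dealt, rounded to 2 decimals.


actual = 300 * 100 / (100 + 75)
= 300 * 100 / 175
= 30000 / 175
= 171.43

171.43 damage


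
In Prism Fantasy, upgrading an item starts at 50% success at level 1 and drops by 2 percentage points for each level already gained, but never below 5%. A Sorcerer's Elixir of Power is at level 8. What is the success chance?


raw_rate = 50 - 2 * (8 - 1)
= 50 - 2 * 7
= 50 - 14
= 36
Apply floor: max(36, 5) = 36%

36%


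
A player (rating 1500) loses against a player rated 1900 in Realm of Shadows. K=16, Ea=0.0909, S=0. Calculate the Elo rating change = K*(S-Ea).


Elo update: delta = K * (S - Ea), where S = 0 (loses)
S - Ea = 0 - 0.0909 = -0.0909
Rating change = 16 * -0.0909
= -1.45

-1.45 rating points


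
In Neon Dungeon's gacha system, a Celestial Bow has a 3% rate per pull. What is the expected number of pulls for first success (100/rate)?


Expected pulls for a geometric distribution = 1/p = 100 / rate%
= 100 / 3
= 33.33

33.33 pulls


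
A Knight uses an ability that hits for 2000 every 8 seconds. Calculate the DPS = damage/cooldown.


DPS = damage / cooldown
= 2000 / 8
= 250.00

250.00 DPS


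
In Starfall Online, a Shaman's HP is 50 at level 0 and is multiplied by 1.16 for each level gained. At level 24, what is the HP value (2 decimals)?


value = base * growth^level
= 50 * 1.16^24
= 50 * 35.236417
= 1761.82

1761.82 HP


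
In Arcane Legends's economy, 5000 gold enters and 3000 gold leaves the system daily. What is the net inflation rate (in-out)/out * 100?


Net gold = 5000 - 3000 = 2000
Inflation rate = net / sunk * 100 = 2000 / 3000 * 100
= 0.666667 * 100
= 66.67%

66.67%


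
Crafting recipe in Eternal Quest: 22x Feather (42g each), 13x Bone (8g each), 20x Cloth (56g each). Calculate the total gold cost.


Cost breakdown:
  Feather: 22 * 42 = 924
  Bone: 13 * 8 = 104
  Cloth: 20 * 56 = 1120
Total = 924 + 104 + 1120 = 2148

2148 gold


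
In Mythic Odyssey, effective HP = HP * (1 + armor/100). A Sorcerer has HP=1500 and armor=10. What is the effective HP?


EHP = 1500 * (1 + 10/100)
= 1500 * (1 + 0.1)
= 1500 * 1.1
= 1650.0

1650.0 EHP


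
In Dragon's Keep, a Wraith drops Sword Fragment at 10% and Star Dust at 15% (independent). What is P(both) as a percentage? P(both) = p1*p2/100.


For independent events, P(both) = P(A) * P(B)
= 10% * 15%
= 150 / 100 %
= 1.5%

1.5%


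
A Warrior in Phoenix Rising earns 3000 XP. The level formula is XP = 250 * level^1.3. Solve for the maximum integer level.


XP = 250 * level^1.3, so level = (XP / 250)^(1/1.3)
= (3000 / 250)^(1/1.3)
= 12.0^0.7692
= 6.763
Floor: level = 6

level 6


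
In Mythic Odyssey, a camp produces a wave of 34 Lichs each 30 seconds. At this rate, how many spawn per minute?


Spawns per minute = count * (60 / interval)
= 34 * (60 / 30)
= 34 * 2.0
= 68.0

68.0 per minute


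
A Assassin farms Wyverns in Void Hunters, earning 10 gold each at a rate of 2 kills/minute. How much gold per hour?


Gold per minute = 10 * 2 = 20
Gold per hour = 20 * 60 = 1200

1200 gold/hour


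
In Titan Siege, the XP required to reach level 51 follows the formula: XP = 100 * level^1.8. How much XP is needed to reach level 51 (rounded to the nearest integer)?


XP = 100 * level^1.8
Substitute level = 51:
XP = 100 * 51^1.8
= 100 * 1184.7489
= 118475

118475 XP


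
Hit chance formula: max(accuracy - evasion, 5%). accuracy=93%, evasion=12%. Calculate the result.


accuracy - evasion = 93 - 12 = 81
Apply floor: max(81, 5) = 81
Hit chance = 81%

81%


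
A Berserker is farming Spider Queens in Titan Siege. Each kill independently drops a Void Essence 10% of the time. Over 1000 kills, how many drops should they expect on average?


Expected drops = kills * (drop_rate / 100)
= 1000 * (10 / 100)
= 1000 * 0.1
= 100.0

100.0 drops


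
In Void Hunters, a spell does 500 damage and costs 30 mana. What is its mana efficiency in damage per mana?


Efficiency = damage / mana
= 500 / 30
= 16.67

16.67 dmg/mana


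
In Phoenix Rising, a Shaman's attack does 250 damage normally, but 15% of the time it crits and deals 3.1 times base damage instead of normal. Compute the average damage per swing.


E[dmg] = base * (1 + crit_chance * (crit_mult - 1))
cc as decimal = 15/100 = 0.15
cm - 1 = 3.1 - 1 = 2.1
Bonus factor = 0.15 * 2.1 = 0.315
Total multiplier = 1 + 0.315 = 1.315
Expected damage = 250 * 1.315 = 328.75

328.75 damage


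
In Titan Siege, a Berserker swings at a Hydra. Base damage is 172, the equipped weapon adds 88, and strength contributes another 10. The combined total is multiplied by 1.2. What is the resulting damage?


Sum base + weapon + str = 172 + 88 + 10 = 270
Multiply by 1.2:
270 * 1.2 = 324.0

324.0 damage


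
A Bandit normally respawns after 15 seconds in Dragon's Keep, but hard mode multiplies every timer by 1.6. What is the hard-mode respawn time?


Respawn time = base * multiplier
= 15 * 1.6
= 24.0 seconds

24.0 seconds


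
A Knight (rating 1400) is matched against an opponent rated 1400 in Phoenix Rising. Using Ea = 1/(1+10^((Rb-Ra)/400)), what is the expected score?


Elo expected score: Ea = 1/(1 + 10^((Rb-Ra)/400))
Rb - Ra = 1400 - 1400 = 0
(Rb-Ra)/400 = 0/400 = 0.0
10^0.0 = 1.0
Ea = 1/(1 + 1.0) = 1/2.0 = 0.5000

0.5000


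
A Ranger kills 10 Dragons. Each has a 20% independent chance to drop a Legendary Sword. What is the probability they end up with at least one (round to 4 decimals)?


P(at least one) = 1 - P(none) = 1 - (1-p)^n
p = 20/100 = 0.2
1 - p = 0.8
(1 - p)^10 = 0.8^10 = 0.107374
P(at least one) = 1 - 0.107374 = 0.8926

0.8926


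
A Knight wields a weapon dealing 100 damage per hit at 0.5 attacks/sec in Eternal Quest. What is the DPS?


DPS = damage * attack_speed
= 100 * 0.5
= 50.0

50.0 DPS


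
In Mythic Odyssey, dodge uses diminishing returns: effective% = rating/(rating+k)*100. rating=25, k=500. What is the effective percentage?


effective% = rating / (rating + k) * 100
= 25 / (25 + 500) * 100
= 25 / 525 * 100
= 0.047619 * 100
= 4.76%

4.76%


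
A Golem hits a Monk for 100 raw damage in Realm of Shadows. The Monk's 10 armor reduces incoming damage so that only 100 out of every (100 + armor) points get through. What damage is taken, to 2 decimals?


actual = 100 * 100 / (100 + 10)
= 100 * 100 / 110
= 10000 / 110
= 90.91

90.91 damage


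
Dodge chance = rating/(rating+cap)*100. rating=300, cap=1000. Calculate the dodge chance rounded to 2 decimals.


dodge% = 300 / (300 + 1000) * 100
= 300 / 1300 * 100
= 0.230769 * 100
= 23.08%

23.08%


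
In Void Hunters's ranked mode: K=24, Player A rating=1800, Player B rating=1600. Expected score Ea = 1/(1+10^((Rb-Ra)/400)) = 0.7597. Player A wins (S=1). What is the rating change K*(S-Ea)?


Elo update: delta = K * (S - Ea), where S = 1 (wins)
S - Ea = 1 - 0.7597 = 0.2403
Rating change = 24 * 0.2403
= 5.77

5.77 rating points


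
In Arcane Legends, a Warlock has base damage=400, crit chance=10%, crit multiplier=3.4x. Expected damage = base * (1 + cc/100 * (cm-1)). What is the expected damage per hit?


E[dmg] = base * (1 + crit_chance * (crit_mult - 1))
cc as decimal = 10/100 = 0.1
cm - 1 = 3.4 - 1 = 2.4
Bonus factor = 0.1 * 2.4 = 0.24
Total multiplier = 1 + 0.24 = 1.24
Expected damage = 400 * 1.24 = 496.00

496.00 damage


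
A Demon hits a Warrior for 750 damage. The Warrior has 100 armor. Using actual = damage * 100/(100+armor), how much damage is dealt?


actual = 750 * 100 / (100 + 100)
= 750 * 100 / 200
= 75000 / 200
= 375.00

375.00 damage


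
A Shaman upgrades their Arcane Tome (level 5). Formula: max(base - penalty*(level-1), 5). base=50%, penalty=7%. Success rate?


raw_rate = 50 - 7 * (5 - 1)
= 50 - 7 * 4
= 50 - 28
= 22
Apply floor: max(22, 5) = 22%

22%


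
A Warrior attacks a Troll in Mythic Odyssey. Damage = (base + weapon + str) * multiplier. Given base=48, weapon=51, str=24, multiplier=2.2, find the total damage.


Sum base + weapon + str = 48 + 51 + 24 = 123
Multiply by 2.2:
123 * 2.2 = 270.6

270.6 damage


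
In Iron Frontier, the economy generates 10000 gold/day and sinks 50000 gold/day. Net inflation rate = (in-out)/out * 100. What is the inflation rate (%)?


Net gold = 10000 - 50000 = -40000
Inflation rate = net / sunk * 100 = -40000 / 50000 * 100
= -0.8 * 100
= -80.00%

-80.00%


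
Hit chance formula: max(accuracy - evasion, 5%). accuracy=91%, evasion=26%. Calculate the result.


accuracy - evasion = 91 - 26 = 65
Apply floor: max(65, 5) = 65
Hit chance = 65%

65%
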